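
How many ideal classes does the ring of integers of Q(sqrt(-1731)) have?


K = Q(sqrt(-1731)). d mod 4 = 1, so D = disc(K) = d = -1731
h(K) equals the number of primitive reduced positive-definite forms (a, b, c) = a*x^2 + b*x*y + c*y^2 with b^2 - 4ac = D,
where reduced means |b| <= a <= c, with b >= 0 whenever |b| = a or a = c, and primitive means gcd(a, b, c) = 1.
Reduced forces 3a^2 <= |D| = 1731, so 1 <= a <= 24; b must have the parity of D, and c = (b^2 - D)/(4a) must be an integer >= a.
Enumerate a = 1..24, b in [-a, a]:
  a=1: (1, 1, 433)  [1]
  a=2: none
  a=3: (3, 3, 145)  [1]
  a=4: none
  a=5: (5, -3, 87), (5, 3, 87)  [2]
  a=6..14: none
  a=15: (15, -3, 29), (15, 3, 29)  [2]
  a=16..18: none
  a=19: (19, -13, 25), (19, 13, 25)  [2]
  a=20..24: none
Total reduced forms: 1 + 1 + 2 + 2 + 2 = 8
h = 8

8


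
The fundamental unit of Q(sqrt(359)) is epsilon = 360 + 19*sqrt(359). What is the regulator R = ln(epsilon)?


epsilon = 360 + 19*sqrt(359)
= 719.9986
R = ln(719.9986)
= 6.5792

6.5792


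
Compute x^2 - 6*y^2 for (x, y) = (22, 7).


x^2 - d*y^2
= 22^2 - 6*7^2
= 484 - 294
= 190

190


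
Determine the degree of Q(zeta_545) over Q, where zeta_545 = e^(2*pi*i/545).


The degree equals Euler's totient phi(545).
545 = 5 * 109
phi(545) = 432

432


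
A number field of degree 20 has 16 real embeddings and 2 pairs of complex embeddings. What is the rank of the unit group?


By Dirichlet's unit theorem:
rank = r1 + r2 - 1
= 16 + 2 - 1
= 17

17


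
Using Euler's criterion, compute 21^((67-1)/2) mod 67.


p = 67 is prime and the exponent is (p-1)/2 = 33, so by Euler's criterion 21^33 = (21/67) = +1 or -1 mod 67.
Compute by square-and-multiply:
  33 = 32 + 1 (binary 100001)
  Repeated squaring mod 67: 21^1 = 21, 21^2 = 39, 21^4 = 47, 21^8 = 65, 21^16 = 4, 21^32 = 16
  21^33 = 21^32 * 21^1 = 16 * 21 mod 67
    16 * 21 = 336 = 1 mod 67
  21^33 = 1 mod 67
Result 1: 21 is a quadratic residue mod 67.
21^33 mod 67 = 1

1


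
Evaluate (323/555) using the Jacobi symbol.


Compute (323/555) via quadratic reciprocity:
  reciprocity: (323/555) -> -(555/323)
  reduce: (232/323)
  pull out 2: (2/323) = -1  (since 323 mod 8 = 3)
  pull out 2: (2/323) = -1  (since 323 mod 8 = 3)
  pull out 2: (2/323) = -1  (since 323 mod 8 = 3)
  reciprocity: (29/323) -> +(323/29)
  reduce: (4/29)
  pull out 2: (2/29) = -1  (since 29 mod 8 = 5)
  pull out 2: (2/29) = -1  (since 29 mod 8 = 5)
  (1/29) = 1
Product of signs = 1

1


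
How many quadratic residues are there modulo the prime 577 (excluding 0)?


For prime p, the number of non-zero quadratic residues is (p-1)/2.
= (577-1)/2
= 288

288


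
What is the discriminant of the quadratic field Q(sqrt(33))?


For K = Q(sqrt(d)) with d squarefree: disc(K) = d if d = 1 mod 4, and disc(K) = 4d if d = 2 or 3 mod 4.
Here d = 33, and d mod 4 = 1.
d = 1 mod 4 (O_K = Z[(1+sqrt(d))/2]), so disc(K) = d = 33

33


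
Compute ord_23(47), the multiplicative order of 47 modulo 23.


We want ord_23(47), the smallest k >= 1 with 47^k = 1 mod 23.
n = 23 = 23, phi(23) = 22; the order divides phi(n).
Divisors of 22: 1, 2, 11, 22
Repeated squaring mod 23: 47^1 = 1, 47^2 = 1, 47^4 = 1, 47^8 = 1, 47^16 = 1
Test divisors in increasing order:
  k=1: 47^1 = 1 mod 23  <- first divisor giving 1
Order = 1

1


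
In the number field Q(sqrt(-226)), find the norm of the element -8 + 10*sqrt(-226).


N(a + b*sqrt(d)) = a^2 - d*b^2
= (-8)^2 - (-226)*(10)^2
= 64 + 22600
= 22664

22664


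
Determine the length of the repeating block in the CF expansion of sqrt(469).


Run the CF algorithm for sqrt(469).
a_0 = floor(sqrt(469)) = 21; set m_0=0, q_0=1.
Recurrence: m' = q*a - m,  q' = (d - m'^2)/q,  a' = floor((a_0 + m')/q').
  step 1: m=21, q=28, a=1
  step 2: m=7, q=15, a=1
  step 3: m=8, q=27, a=1
  step 4: m=19, q=4, a=10
  step 5: m=21, q=7, a=6
  step 6: m=21, q=4, a=10
  step 7: m=19, q=27, a=1
  step 8: m=8, q=15, a=1
  step 9: m=7, q=28, a=1
  step 10: m=21, q=1, a=42
a_10 = 2*a_0 = 42, so the period closes here.
sqrt(469) = [21; 1, 1, 1, 10, 6, 10, 1, 1, 1, 42]
Period length = 10

10


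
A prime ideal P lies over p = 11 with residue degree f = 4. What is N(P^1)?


N(P^a) = p^(a*f)
= 11^(1*4)
= 11^4
= 14641

14641


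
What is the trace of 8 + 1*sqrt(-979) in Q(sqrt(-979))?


Tr(a + b*sqrt(d)) = (a + b*sqrt(d)) + (a - b*sqrt(d)) = 2a
= 2 * (8)
= 16

16


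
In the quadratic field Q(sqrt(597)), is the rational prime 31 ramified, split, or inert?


K = Q(sqrt(597)). Since d mod 4 = 1, disc(K) = 597.
Check p | disc: 597 mod 31 = 8.
p does not divide disc. Compute Legendre symbol (d/p):
8^((31-1)/2) mod 31 = 1
(d/p) = 1, so p splits: (p) = P*P' with e=1, f=1, g=2.
Therefore p is split.

split


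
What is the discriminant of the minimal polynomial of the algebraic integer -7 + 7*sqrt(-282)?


The element -7 + 7*sqrt(-282) has minimal polynomial:
x^2 + 14*x + 13867
Discriminant = (14)^2 - 4*(13867)
= 196 - 55468
= -55272

-55272


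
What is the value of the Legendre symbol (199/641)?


p = 641 is prime, so compute (199/641) with the reciprocity algorithm (Jacobi-symbol steps: pull out 2s via (2/n), flip via reciprocity, reduce):
  reciprocity: (199/641) -> +(641/199)
  reduce: (44/199)
  pull out 2: (2/199) = +1  (since 199 mod 8 = 7)
  pull out 2: (2/199) = +1  (since 199 mod 8 = 7)
  reciprocity: (11/199) -> -(199/11)
  reduce: (1/11)
  (1/11) = 1
Product of signs = -1
(199/641) = -1

-1


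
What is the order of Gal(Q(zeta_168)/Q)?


|Gal(Q(zeta_168)/Q)| = phi(168)
= 48

48


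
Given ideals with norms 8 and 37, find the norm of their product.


N(IJ) = N(I) * N(J)
= 8 * 37
= 296

296


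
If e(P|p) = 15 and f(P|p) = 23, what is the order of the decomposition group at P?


|D_P| = e * f
= 15 * 23
= 345

345


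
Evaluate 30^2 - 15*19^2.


x^2 - d*y^2
= 30^2 - 15*19^2
= 900 - 5415
= -4515

-4515


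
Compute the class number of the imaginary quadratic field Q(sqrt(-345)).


K = Q(sqrt(-345)). d mod 4 = 3, so D = disc(K) = 4d = -1380
h(K) equals the number of primitive reduced positive-definite forms (a, b, c) = a*x^2 + b*x*y + c*y^2 with b^2 - 4ac = D,
where reduced means |b| <= a <= c, with b >= 0 whenever |b| = a or a = c, and primitive means gcd(a, b, c) = 1.
Reduced forces 3a^2 <= |D| = 1380, so 1 <= a <= 21; b must have the parity of D, and c = (b^2 - D)/(4a) must be an integer >= a.
Enumerate a = 1..21, b in [-a, a]:
  a=1: (1, 0, 345)  [1]
  a=2: (2, 2, 173)  [1]
  a=3: (3, 0, 115)  [1]
  a=4: none
  a=5: (5, 0, 69)  [1]
  a=6: (6, 6, 59)  [1]
  a=7..9: none
  a=10: (10, 10, 37)  [1]
  a=11..14: none
  a=15: (15, 0, 23)  [1]
  a=16..18: none
  a=19: (19, 8, 19)  [1]
  a=20..21: none
Total reduced forms: 1 + 1 + 1 + 1 + 1 + 1 + 1 + 1 = 8
h = 8

8


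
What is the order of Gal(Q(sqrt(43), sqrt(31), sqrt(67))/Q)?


The 3 square roots of distinct primes are multiplicatively independent over Q,
so [K:Q] = 2^3 and Gal(K/Q) is isomorphic to (Z/2Z)^3.
|Gal| = 2^3 = 8

8


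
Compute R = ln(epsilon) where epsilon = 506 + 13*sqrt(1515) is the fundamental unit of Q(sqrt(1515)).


epsilon = 506 + 13*sqrt(1515)
= 1011.9990
R = ln(1011.9990)
= 6.9197

6.9197


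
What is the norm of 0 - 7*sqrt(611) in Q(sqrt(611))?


N(a + b*sqrt(d)) = a^2 - d*b^2
= (0)^2 - (611)*(-7)^2
= 0 - 29939
= -29939

-29939


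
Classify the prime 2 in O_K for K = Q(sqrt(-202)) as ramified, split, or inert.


K = Q(sqrt(-202)). Since d mod 4 = 2, disc(K) = -808.
Check p | disc: -808 mod 2 = 0.
p divides disc, so p ramifies: (p) = P^2 with e=2, f=1, g=1.
Therefore p is ramified.

ramified


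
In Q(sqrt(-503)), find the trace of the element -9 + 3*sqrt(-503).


Tr(a + b*sqrt(d)) = (a + b*sqrt(d)) + (a - b*sqrt(d)) = 2a
= 2 * (-9)
= -18

-18


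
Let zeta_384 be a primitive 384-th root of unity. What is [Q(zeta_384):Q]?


The degree equals Euler's totient phi(384).
384 = 2^7 * 3
phi(384) = 128

128


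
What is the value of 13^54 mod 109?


p = 109 is prime and the exponent is (p-1)/2 = 54, so by Euler's criterion 13^54 = (13/109) = +1 or -1 mod 109.
Compute by square-and-multiply:
  54 = 32 + 16 + 4 + 2 (binary 110110)
  Repeated squaring mod 109: 13^1 = 13, 13^2 = 60, 13^4 = 3, 13^8 = 9, 13^16 = 81, 13^32 = 21
  13^54 = 13^32 * 13^16 * 13^4 * 13^2 = 21 * 81 * 3 * 60 mod 109
    21 * 81 = 1701 = 66 mod 109
    66 * 3 = 198 = 89 mod 109
    89 * 60 = 5340 = 108 mod 109
  13^54 = 108 mod 109
Result 108 = p - 1 = -1 mod 109: 13 is a quadratic non-residue mod 109. As a residue in [0, p-1] the value is 108.
13^54 mod 109 = 108

108


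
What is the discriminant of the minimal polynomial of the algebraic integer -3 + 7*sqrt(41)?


The element -3 + 7*sqrt(41) has minimal polynomial:
x^2 + 6*x - 2000
Discriminant = (6)^2 - 4*(-2000)
= 36 + 8000
= 8036

8036


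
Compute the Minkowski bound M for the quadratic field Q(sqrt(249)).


d = 249, d mod 4 = 1, so disc(K) = d = 249; |disc(K)| = 249
Real quadratic field, so n = 2, s = r2 = 0, r1 = 2
M = (n!/n^n) * (4/pi)^s * sqrt(|disc(K)|) = (2!/2^2) * (4/pi)^0 * sqrt(249)
= 0.5 * 1.000000 * 15.779734
= 7.8899

7.8899


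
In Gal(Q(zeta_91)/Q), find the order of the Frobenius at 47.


The Frobenius at p in Gal(Q(zeta_n)/Q) = (Z/nZ)* is the class of p, so its order is ord_91(47), the smallest k >= 1 with 47^k = 1 mod 91.
n = 91 = 7 * 13, phi(91) = 72; the order divides phi(n).
Divisors of 72: 1, 2, 3, 4, 6, 8, 9, 12, 18, 24, 36, 72
Repeated squaring mod 91: 47^1 = 47, 47^2 = 25, 47^4 = 79, 47^8 = 53, 47^16 = 79, 47^32 = 53, 47^64 = 79
Test divisors in increasing order:
  k=1: 47^1 = 47 mod 91
  k=2: 47^2 = 25 mod 91
  k=3: 47^3 = 25 * 47 = 83 mod 91
  k=4: 47^4 = 79 mod 91
  k=6: 47^6 = 79 * 25 = 64 mod 91
  k=8: 47^8 = 53 mod 91
  k=9: 47^9 = 53 * 47 = 34 mod 91
  k=12: 47^12 = 53 * 79 = 1 mod 91  <- first divisor giving 1
Order = 12

12


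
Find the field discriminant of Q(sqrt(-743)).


For K = Q(sqrt(d)) with d squarefree: disc(K) = d if d = 1 mod 4, and disc(K) = 4d if d = 2 or 3 mod 4.
Here d = -743, and d mod 4 = 1.
d = 1 mod 4 (O_K = Z[(1+sqrt(d))/2]), so disc(K) = d = -743

-743


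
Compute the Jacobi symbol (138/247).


Compute (138/247) via quadratic reciprocity:
  pull out 2: (2/247) = +1  (since 247 mod 8 = 7)
  reciprocity: (69/247) -> +(247/69)
  reduce: (40/69)
  pull out 2: (2/69) = -1  (since 69 mod 8 = 5)
  pull out 2: (2/69) = -1  (since 69 mod 8 = 5)
  pull out 2: (2/69) = -1  (since 69 mod 8 = 5)
  reciprocity: (5/69) -> +(69/5)
  reduce: (4/5)
  pull out 2: (2/5) = -1  (since 5 mod 8 = 5)
  pull out 2: (2/5) = -1  (since 5 mod 8 = 5)
  (1/5) = 1
Product of signs = -1

-1


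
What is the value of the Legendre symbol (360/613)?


p = 613 is prime, so compute (360/613) with the reciprocity algorithm (Jacobi-symbol steps: pull out 2s via (2/n), flip via reciprocity, reduce):
  pull out 2: (2/613) = -1  (since 613 mod 8 = 5)
  pull out 2: (2/613) = -1  (since 613 mod 8 = 5)
  pull out 2: (2/613) = -1  (since 613 mod 8 = 5)
  reciprocity: (45/613) -> +(613/45)
  reduce: (28/45)
  pull out 2: (2/45) = -1  (since 45 mod 8 = 5)
  pull out 2: (2/45) = -1  (since 45 mod 8 = 5)
  reciprocity: (7/45) -> +(45/7)
  reduce: (3/7)
  reciprocity: (3/7) -> -(7/3)
  reduce: (1/3)
  (1/3) = 1
Product of signs = 1
(360/613) = 1

1


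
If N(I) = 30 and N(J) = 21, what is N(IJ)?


N(IJ) = N(I) * N(J)
= 30 * 21
= 630

630


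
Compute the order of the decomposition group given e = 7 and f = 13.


|D_P| = e * f
= 7 * 13
= 91

91


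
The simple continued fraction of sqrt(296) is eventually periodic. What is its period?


Run the CF algorithm for sqrt(296).
a_0 = floor(sqrt(296)) = 17; set m_0=0, q_0=1.
Recurrence: m' = q*a - m,  q' = (d - m'^2)/q,  a' = floor((a_0 + m')/q').
  step 1: m=17, q=7, a=4
  step 2: m=11, q=25, a=1
  step 3: m=14, q=4, a=7
  step 4: m=14, q=25, a=1
  step 5: m=11, q=7, a=4
  step 6: m=17, q=1, a=34
a_6 = 2*a_0 = 34, so the period closes here.
sqrt(296) = [17; 4, 1, 7, 1, 4, 34]
Period length = 6

6


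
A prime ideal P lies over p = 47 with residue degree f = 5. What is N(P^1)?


N(P^a) = p^(a*f)
= 47^(1*5)
= 47^5
= 229345007

229345007


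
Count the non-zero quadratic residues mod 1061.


For prime p, the number of non-zero quadratic residues is (p-1)/2.
= (1061-1)/2
= 530

530


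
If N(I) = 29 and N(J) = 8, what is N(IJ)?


N(IJ) = N(I) * N(J)
= 29 * 8
= 232

232


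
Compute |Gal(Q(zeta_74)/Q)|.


|Gal(Q(zeta_74)/Q)| = phi(74)
= 36

36


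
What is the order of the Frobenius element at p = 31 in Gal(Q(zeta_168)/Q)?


The Frobenius at p in Gal(Q(zeta_n)/Q) = (Z/nZ)* is the class of p, so its order is ord_168(31), the smallest k >= 1 with 31^k = 1 mod 168.
n = 168 = 2^3 * 3 * 7, phi(168) = 48; the order divides phi(n).
Divisors of 48: 1, 2, 3, 4, 6, 8, 12, 16, 24, 48
Repeated squaring mod 168: 31^1 = 31, 31^2 = 121, 31^4 = 25, 31^8 = 121, 31^16 = 25, 31^32 = 121
Test divisors in increasing order:
  k=1: 31^1 = 31 mod 168
  k=2: 31^2 = 121 mod 168
  k=3: 31^3 = 121 * 31 = 55 mod 168
  k=4: 31^4 = 25 mod 168
  k=6: 31^6 = 25 * 121 = 1 mod 168  <- first divisor giving 1
Order = 6

6


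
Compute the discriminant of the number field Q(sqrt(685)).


For K = Q(sqrt(d)) with d squarefree: disc(K) = d if d = 1 mod 4, and disc(K) = 4d if d = 2 or 3 mod 4.
Here d = 685, and d mod 4 = 1.
d = 1 mod 4 (O_K = Z[(1+sqrt(d))/2]), so disc(K) = d = 685

685


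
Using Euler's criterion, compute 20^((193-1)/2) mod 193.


p = 193 is prime and the exponent is (p-1)/2 = 96, so by Euler's criterion 20^96 = (20/193) = +1 or -1 mod 193.
Compute by square-and-multiply:
  96 = 64 + 32 (binary 1100000)
  Repeated squaring mod 193: 20^1 = 20, 20^2 = 14, 20^4 = 3, 20^8 = 9, 20^16 = 81, 20^32 = 192, 20^64 = 1
  20^96 = 20^64 * 20^32 = 1 * 192 mod 193
    1 * 192 = 192 = 192 mod 193
  20^96 = 192 mod 193
Result 192 = p - 1 = -1 mod 193: 20 is a quadratic non-residue mod 193. As a residue in [0, p-1] the value is 192.
20^96 mod 193 = 192

192


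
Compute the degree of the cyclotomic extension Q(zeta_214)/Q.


The degree equals Euler's totient phi(214).
214 = 2 * 107
phi(214) = 106

106


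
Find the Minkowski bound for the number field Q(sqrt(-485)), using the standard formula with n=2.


d = -485, d mod 4 = 3, so disc(K) = 4d = -1940; |disc(K)| = 1940
Imaginary quadratic field, so n = 2, s = r2 = 1, r1 = 0
M = (n!/n^n) * (4/pi)^s * sqrt(|disc(K)|) = (2!/2^2) * (4/pi)^1 * sqrt(1940)
= 0.5 * 1.273240 * 44.045431
= 28.0402

28.0402


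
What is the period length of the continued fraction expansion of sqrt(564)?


Run the CF algorithm for sqrt(564).
a_0 = floor(sqrt(564)) = 23; set m_0=0, q_0=1.
Recurrence: m' = q*a - m,  q' = (d - m'^2)/q,  a' = floor((a_0 + m')/q').
  step 1: m=23, q=35, a=1
  step 2: m=12, q=12, a=2
  step 3: m=12, q=35, a=1
  step 4: m=23, q=1, a=46
a_4 = 2*a_0 = 46, so the period closes here.
sqrt(564) = [23; 1, 2, 1, 46]
Period length = 4

4


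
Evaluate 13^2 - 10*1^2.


x^2 - d*y^2
= 13^2 - 10*1^2
= 169 - 10
= 159

159


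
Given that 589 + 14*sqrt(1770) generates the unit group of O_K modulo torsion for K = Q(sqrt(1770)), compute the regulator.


epsilon = 589 + 14*sqrt(1770)
= 1177.9992
R = ln(1177.9992)
= 7.0716

7.0716


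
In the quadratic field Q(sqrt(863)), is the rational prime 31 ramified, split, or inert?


K = Q(sqrt(863)). Since d mod 4 = 3, disc(K) = 3452.
Check p | disc: 3452 mod 31 = 11.
p does not divide disc. Compute Legendre symbol (d/p):
26^((31-1)/2) mod 31 = -1
(d/p) = -1, so p is inert: (p) stays prime with e=1, f=2, g=1.
Therefore p is inert.

inert


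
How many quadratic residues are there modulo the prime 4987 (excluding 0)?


For prime p, the number of non-zero quadratic residues is (p-1)/2.
= (4987-1)/2
= 2493

2493


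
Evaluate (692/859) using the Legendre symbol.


p = 859 is prime, so compute (692/859) with the reciprocity algorithm (Jacobi-symbol steps: pull out 2s via (2/n), flip via reciprocity, reduce):
  pull out 2: (2/859) = -1  (since 859 mod 8 = 3)
  pull out 2: (2/859) = -1  (since 859 mod 8 = 3)
  reciprocity: (173/859) -> +(859/173)
  reduce: (167/173)
  reciprocity: (167/173) -> +(173/167)
  reduce: (6/167)
  pull out 2: (2/167) = +1  (since 167 mod 8 = 7)
  reciprocity: (3/167) -> -(167/3)
  reduce: (2/3)
  pull out 2: (2/3) = -1  (since 3 mod 8 = 3)
  (1/3) = 1
Product of signs = 1
(692/859) = 1

1


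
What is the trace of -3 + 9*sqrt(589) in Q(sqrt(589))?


Tr(a + b*sqrt(d)) = (a + b*sqrt(d)) + (a - b*sqrt(d)) = 2a
= 2 * (-3)
= -6

-6


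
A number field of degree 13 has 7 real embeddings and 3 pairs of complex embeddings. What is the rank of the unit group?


By Dirichlet's unit theorem:
rank = r1 + r2 - 1
= 7 + 3 - 1
= 9

9


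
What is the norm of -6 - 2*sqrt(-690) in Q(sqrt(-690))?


N(a + b*sqrt(d)) = a^2 - d*b^2
= (-6)^2 - (-690)*(-2)^2
= 36 + 2760
= 2796

2796


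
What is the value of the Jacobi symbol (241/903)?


Compute (241/903) via quadratic reciprocity:
  reciprocity: (241/903) -> +(903/241)
  reduce: (180/241)
  pull out 2: (2/241) = +1  (since 241 mod 8 = 1)
  pull out 2: (2/241) = +1  (since 241 mod 8 = 1)
  reciprocity: (45/241) -> +(241/45)
  reduce: (16/45)
  pull out 2: (2/45) = -1  (since 45 mod 8 = 5)
  pull out 2: (2/45) = -1  (since 45 mod 8 = 5)
  pull out 2: (2/45) = -1  (since 45 mod 8 = 5)
  pull out 2: (2/45) = -1  (since 45 mod 8 = 5)
  (1/45) = 1
Product of signs = 1

1


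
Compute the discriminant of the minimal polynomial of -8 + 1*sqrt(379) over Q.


The element -8 + 1*sqrt(379) has minimal polynomial:
x^2 + 16*x - 315
Discriminant = (16)^2 - 4*(-315)
= 256 + 1260
= 1516

1516


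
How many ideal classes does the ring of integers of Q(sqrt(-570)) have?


K = Q(sqrt(-570)). d mod 4 = 2, so D = disc(K) = 4d = -2280
h(K) equals the number of primitive reduced positive-definite forms (a, b, c) = a*x^2 + b*x*y + c*y^2 with b^2 - 4ac = D,
where reduced means |b| <= a <= c, with b >= 0 whenever |b| = a or a = c, and primitive means gcd(a, b, c) = 1.
Reduced forces 3a^2 <= |D| = 2280, so 1 <= a <= 27; b must have the parity of D, and c = (b^2 - D)/(4a) must be an integer >= a.
Enumerate a = 1..27, b in [-a, a]:
  a=1: (1, 0, 570)  [1]
  a=2: (2, 0, 285)  [1]
  a=3: (3, 0, 190)  [1]
  a=4: none
  a=5: (5, 0, 114)  [1]
  a=6: (6, 0, 95)  [1]
  a=7: (7, -4, 82), (7, 4, 82)  [2]
  a=8..9: none
  a=10: (10, 0, 57)  [1]
  a=11..13: none
  a=14: (14, -4, 41), (14, 4, 41)  [2]
  a=15: (15, 0, 38)  [1]
  a=16: none
  a=17: (17, -10, 35), (17, 10, 35)  [2]
  a=18: none
  a=19: (19, 0, 30)  [1]
  a=20: none
  a=21: (21, -18, 31), (21, 18, 31)  [2]
  a=22..27: none
Total reduced forms: 1 + 1 + 1 + 1 + 1 + 2 + 1 + 2 + 1 + 2 + 1 + 2 = 16
h = 16

16


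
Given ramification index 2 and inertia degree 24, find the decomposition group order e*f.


|D_P| = e * f
= 2 * 24
= 48

48


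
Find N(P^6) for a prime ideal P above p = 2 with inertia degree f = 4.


N(P^a) = p^(a*f)
= 2^(6*4)
= 2^24
= 16777216

16777216


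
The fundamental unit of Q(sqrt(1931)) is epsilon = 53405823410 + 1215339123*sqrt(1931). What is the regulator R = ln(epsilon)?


epsilon = 53405823410 + 1215339123*sqrt(1931)
= 1.0681e+11
R = ln(1.0681e+11)
= 25.3943

25.3943


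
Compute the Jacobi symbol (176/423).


Compute (176/423) via quadratic reciprocity:
  pull out 2: (2/423) = +1  (since 423 mod 8 = 7)
  pull out 2: (2/423) = +1  (since 423 mod 8 = 7)
  pull out 2: (2/423) = +1  (since 423 mod 8 = 7)
  pull out 2: (2/423) = +1  (since 423 mod 8 = 7)
  reciprocity: (11/423) -> -(423/11)
  reduce: (5/11)
  reciprocity: (5/11) -> +(11/5)
  reduce: (1/5)
  (1/5) = 1
Product of signs = -1

-1


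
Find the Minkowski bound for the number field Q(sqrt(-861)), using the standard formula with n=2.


d = -861, d mod 4 = 3, so disc(K) = 4d = -3444; |disc(K)| = 3444
Imaginary quadratic field, so n = 2, s = r2 = 1, r1 = 0
M = (n!/n^n) * (4/pi)^s * sqrt(|disc(K)|) = (2!/2^2) * (4/pi)^1 * sqrt(3444)
= 0.5 * 1.273240 * 58.685603
= 37.3604

37.3604


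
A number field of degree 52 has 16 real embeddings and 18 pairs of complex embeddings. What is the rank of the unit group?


By Dirichlet's unit theorem:
rank = r1 + r2 - 1
= 16 + 18 - 1
= 33

33


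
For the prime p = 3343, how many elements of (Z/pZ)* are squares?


For prime p, the number of non-zero quadratic residues is (p-1)/2.
= (3343-1)/2
= 1671

1671


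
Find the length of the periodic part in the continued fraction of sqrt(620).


Run the CF algorithm for sqrt(620).
a_0 = floor(sqrt(620)) = 24; set m_0=0, q_0=1.
Recurrence: m' = q*a - m,  q' = (d - m'^2)/q,  a' = floor((a_0 + m')/q').
  step 1: m=24, q=44, a=1
  step 2: m=20, q=5, a=8
  step 3: m=20, q=44, a=1
  step 4: m=24, q=1, a=48
a_4 = 2*a_0 = 48, so the period closes here.
sqrt(620) = [24; 1, 8, 1, 48]
Period length = 4

4


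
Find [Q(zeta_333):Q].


The degree equals Euler's totient phi(333).
333 = 3^2 * 37
phi(333) = 216

216


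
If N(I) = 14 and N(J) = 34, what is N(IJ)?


N(IJ) = N(I) * N(J)
= 14 * 34
= 476

476


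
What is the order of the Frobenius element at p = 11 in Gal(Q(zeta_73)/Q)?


The Frobenius at p in Gal(Q(zeta_n)/Q) = (Z/nZ)* is the class of p, so its order is ord_73(11), the smallest k >= 1 with 11^k = 1 mod 73.
n = 73 = 73, phi(73) = 72; the order divides phi(n).
Divisors of 72: 1, 2, 3, 4, 6, 8, 9, 12, 18, 24, 36, 72
Repeated squaring mod 73: 11^1 = 11, 11^2 = 48, 11^4 = 41, 11^8 = 2, 11^16 = 4, 11^32 = 16, 11^64 = 37
Test divisors in increasing order:
  k=1: 11^1 = 11 mod 73
  k=2: 11^2 = 48 mod 73
  k=3: 11^3 = 48 * 11 = 17 mod 73
  k=4: 11^4 = 41 mod 73
  k=6: 11^6 = 41 * 48 = 70 mod 73
  k=8: 11^8 = 2 mod 73
  k=9: 11^9 = 2 * 11 = 22 mod 73
  k=12: 11^12 = 2 * 41 = 9 mod 73
  k=18: 11^18 = 4 * 48 = 46 mod 73
  k=24: 11^24 = 4 * 2 = 8 mod 73
  k=36: 11^36 = 16 * 41 = 72 mod 73
  k=72: 11^72 = 37 * 2 = 1 mod 73  <- first divisor giving 1
Order = 72

72


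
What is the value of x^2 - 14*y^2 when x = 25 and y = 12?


x^2 - d*y^2
= 25^2 - 14*12^2
= 625 - 2016
= -1391

-1391


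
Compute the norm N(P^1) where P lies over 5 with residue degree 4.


N(P^a) = p^(a*f)
= 5^(1*4)
= 5^4
= 625

625


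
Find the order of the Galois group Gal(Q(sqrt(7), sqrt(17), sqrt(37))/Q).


The 3 square roots of distinct primes are multiplicatively independent over Q,
so [K:Q] = 2^3 and Gal(K/Q) is isomorphic to (Z/2Z)^3.
|Gal| = 2^3 = 8

8


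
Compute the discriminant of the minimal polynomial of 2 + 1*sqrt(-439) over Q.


The element 2 + 1*sqrt(-439) has minimal polynomial:
x^2 - 4*x + 443
Discriminant = (-4)^2 - 4*(443)
= 16 - 1772
= -1756

-1756


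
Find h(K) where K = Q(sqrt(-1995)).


K = Q(sqrt(-1995)). d mod 4 = 1, so D = disc(K) = d = -1995
h(K) equals the number of primitive reduced positive-definite forms (a, b, c) = a*x^2 + b*x*y + c*y^2 with b^2 - 4ac = D,
where reduced means |b| <= a <= c, with b >= 0 whenever |b| = a or a = c, and primitive means gcd(a, b, c) = 1.
Reduced forces 3a^2 <= |D| = 1995, so 1 <= a <= 25; b must have the parity of D, and c = (b^2 - D)/(4a) must be an integer >= a.
Enumerate a = 1..25, b in [-a, a]:
  a=1: (1, 1, 499)  [1]
  a=2: none
  a=3: (3, 3, 167)  [1]
  a=4: none
  a=5: (5, 5, 101)  [1]
  a=6: none
  a=7: (7, 7, 73)  [1]
  a=8..14: none
  a=15: (15, 15, 37)  [1]
  a=16..18: none
  a=19: (19, 19, 31)  [1]
  a=20: none
  a=21: (21, 21, 29)  [1]
  a=22: none
  a=23: (23, 11, 23)  [1]
  a=24..25: none
Total reduced forms: 1 + 1 + 1 + 1 + 1 + 1 + 1 + 1 = 8
h = 8

8


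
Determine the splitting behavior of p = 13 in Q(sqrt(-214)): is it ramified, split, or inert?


K = Q(sqrt(-214)). Since d mod 4 = 2, disc(K) = -856.
Check p | disc: -856 mod 13 = 2.
p does not divide disc. Compute Legendre symbol (d/p):
7^((13-1)/2) mod 13 = -1
(d/p) = -1, so p is inert: (p) stays prime with e=1, f=2, g=1.
Therefore p is inert.

inert


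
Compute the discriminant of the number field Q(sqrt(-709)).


For K = Q(sqrt(d)) with d squarefree: disc(K) = d if d = 1 mod 4, and disc(K) = 4d if d = 2 or 3 mod 4.
Here d = -709, and d mod 4 = 3.
d = 3 mod 4, not 1 (O_K = Z[sqrt(d)]), so disc(K) = 4d = 4 * (-709) = -2836

-2836


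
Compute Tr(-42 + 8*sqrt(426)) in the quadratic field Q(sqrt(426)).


Tr(a + b*sqrt(d)) = (a + b*sqrt(d)) + (a - b*sqrt(d)) = 2a
= 2 * (-42)
= -84

-84


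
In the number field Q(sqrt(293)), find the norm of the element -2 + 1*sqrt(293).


N(a + b*sqrt(d)) = a^2 - d*b^2
= (-2)^2 - (293)*(1)^2
= 4 - 293
= -289

-289


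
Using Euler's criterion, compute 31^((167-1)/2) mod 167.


p = 167 is prime and the exponent is (p-1)/2 = 83, so by Euler's criterion 31^83 = (31/167) = +1 or -1 mod 167.
Compute by square-and-multiply:
  83 = 64 + 16 + 2 + 1 (binary 1010011)
  Repeated squaring mod 167: 31^1 = 31, 31^2 = 126, 31^4 = 11, 31^8 = 121, 31^16 = 112, 31^32 = 19, 31^64 = 27
  31^83 = 31^64 * 31^16 * 31^2 * 31^1 = 27 * 112 * 126 * 31 mod 167
    27 * 112 = 3024 = 18 mod 167
    18 * 126 = 2268 = 97 mod 167
    97 * 31 = 3007 = 1 mod 167
  31^83 = 1 mod 167
Result 1: 31 is a quadratic residue mod 167.
31^83 mod 167 = 1

1


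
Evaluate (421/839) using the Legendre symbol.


p = 839 is prime, so compute (421/839) with the reciprocity algorithm (Jacobi-symbol steps: pull out 2s via (2/n), flip via reciprocity, reduce):
  reciprocity: (421/839) -> +(839/421)
  reduce: (418/421)
  pull out 2: (2/421) = -1  (since 421 mod 8 = 5)
  reciprocity: (209/421) -> +(421/209)
  reduce: (3/209)
  reciprocity: (3/209) -> +(209/3)
  reduce: (2/3)
  pull out 2: (2/3) = -1  (since 3 mod 8 = 3)
  (1/3) = 1
Product of signs = 1
(421/839) = 1

1


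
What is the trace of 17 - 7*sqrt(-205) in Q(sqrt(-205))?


Tr(a + b*sqrt(d)) = (a + b*sqrt(d)) + (a - b*sqrt(d)) = 2a
= 2 * (17)
= 34

34


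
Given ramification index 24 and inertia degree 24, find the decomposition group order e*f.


|D_P| = e * f
= 24 * 24
= 576

576


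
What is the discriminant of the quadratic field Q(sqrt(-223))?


For K = Q(sqrt(d)) with d squarefree: disc(K) = d if d = 1 mod 4, and disc(K) = 4d if d = 2 or 3 mod 4.
Here d = -223, and d mod 4 = 1.
d = 1 mod 4 (O_K = Z[(1+sqrt(d))/2]), so disc(K) = d = -223

-223


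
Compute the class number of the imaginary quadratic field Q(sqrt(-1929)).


K = Q(sqrt(-1929)). d mod 4 = 3, so D = disc(K) = 4d = -7716
h(K) equals the number of primitive reduced positive-definite forms (a, b, c) = a*x^2 + b*x*y + c*y^2 with b^2 - 4ac = D,
where reduced means |b| <= a <= c, with b >= 0 whenever |b| = a or a = c, and primitive means gcd(a, b, c) = 1.
Reduced forces 3a^2 <= |D| = 7716, so 1 <= a <= 50; b must have the parity of D, and c = (b^2 - D)/(4a) must be an integer >= a.
Enumerate a = 1..50, b in [-a, a]:
  a=1: (1, 0, 1929)  [1]
  a=2: (2, 2, 965)  [1]
  a=3: (3, 0, 643)  [1]
  a=4: none
  a=5: (5, -2, 386), (5, 2, 386)  [2]
  a=6: (6, 6, 323)  [1]
  a=7..9: none
  a=10: (10, -2, 193), (10, 2, 193)  [2]
  a=11..14: none
  a=15: (15, -12, 131), (15, 12, 131)  [2]
  a=16: none
  a=17: (17, -6, 114), (17, 6, 114)  [2]
  a=18: none
  a=19: (19, -6, 102), (19, 6, 102)  [2]
  a=20..22: none
  a=23: (23, -14, 86), (23, 14, 86)  [2]
  a=24: none
  a=25: (25, -22, 82), (25, 22, 82)  [2]
  a=26..29: none
  a=30: (30, -18, 67), (30, 18, 67)  [2]
  a=31..33: none
  a=34: (34, -6, 57), (34, 6, 57)  [2]
  a=35..37: none
  a=38: (38, -6, 51), (38, 6, 51)  [2]
  a=39..40: none
  a=41: (41, -22, 50), (41, 22, 50)  [2]
  a=42: none
  a=43: (43, -14, 46), (43, 14, 46)  [2]
  a=44..50: none
Total reduced forms: 1 + 1 + 1 + 2 + 1 + 2 + 2 + 2 + 2 + 2 + 2 + 2 + 2 + 2 + 2 + 2 = 28
h = 28

28


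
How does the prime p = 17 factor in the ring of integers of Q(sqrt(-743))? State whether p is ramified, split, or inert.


K = Q(sqrt(-743)). Since d mod 4 = 1, disc(K) = -743.
Check p | disc: -743 mod 17 = 5.
p does not divide disc. Compute Legendre symbol (d/p):
5^((17-1)/2) mod 17 = -1
(d/p) = -1, so p is inert: (p) stays prime with e=1, f=2, g=1.
Therefore p is inert.

inert


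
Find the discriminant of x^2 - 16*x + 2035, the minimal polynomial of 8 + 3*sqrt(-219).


The element 8 + 3*sqrt(-219) has minimal polynomial:
x^2 - 16*x + 2035
Discriminant = (-16)^2 - 4*(2035)
= 256 - 8140
= -7884

-7884


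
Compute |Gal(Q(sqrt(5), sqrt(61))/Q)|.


The 2 square roots of distinct primes are multiplicatively independent over Q,
so [K:Q] = 2^2 and Gal(K/Q) is isomorphic to (Z/2Z)^2.
|Gal| = 2^2 = 4

4


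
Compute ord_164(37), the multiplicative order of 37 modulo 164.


We want ord_164(37), the smallest k >= 1 with 37^k = 1 mod 164.
n = 164 = 2^2 * 41, phi(164) = 80; the order divides phi(n).
Divisors of 80: 1, 2, 4, 5, 8, 10, 16, 20, 40, 80
Repeated squaring mod 164: 37^1 = 37, 37^2 = 57, 37^4 = 133, 37^8 = 141, 37^16 = 37, 37^32 = 57, 37^64 = 133
Test divisors in increasing order:
  k=1: 37^1 = 37 mod 164
  k=2: 37^2 = 57 mod 164
  k=4: 37^4 = 133 mod 164
  k=5: 37^5 = 133 * 37 = 1 mod 164  <- first divisor giving 1
Order = 5

5


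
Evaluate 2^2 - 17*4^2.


x^2 - d*y^2
= 2^2 - 17*4^2
= 4 - 272
= -268

-268


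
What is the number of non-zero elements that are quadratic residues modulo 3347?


For prime p, the number of non-zero quadratic residues is (p-1)/2.
= (3347-1)/2
= 1673

1673


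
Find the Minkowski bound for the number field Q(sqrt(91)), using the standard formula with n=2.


d = 91, d mod 4 = 3, so disc(K) = 4d = 364; |disc(K)| = 364
Real quadratic field, so n = 2, s = r2 = 0, r1 = 2
M = (n!/n^n) * (4/pi)^s * sqrt(|disc(K)|) = (2!/2^2) * (4/pi)^0 * sqrt(364)
= 0.5 * 1.000000 * 19.078784
= 9.5394

9.5394


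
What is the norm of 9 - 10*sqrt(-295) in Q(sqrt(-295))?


N(a + b*sqrt(d)) = a^2 - d*b^2
= (9)^2 - (-295)*(-10)^2
= 81 + 29500
= 29581

29581


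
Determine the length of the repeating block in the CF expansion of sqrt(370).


Run the CF algorithm for sqrt(370).
a_0 = floor(sqrt(370)) = 19; set m_0=0, q_0=1.
Recurrence: m' = q*a - m,  q' = (d - m'^2)/q,  a' = floor((a_0 + m')/q').
  step 1: m=19, q=9, a=4
  step 2: m=17, q=9, a=4
  step 3: m=19, q=1, a=38
a_3 = 2*a_0 = 38, so the period closes here.
sqrt(370) = [19; 4, 4, 38]
Period length = 3

3


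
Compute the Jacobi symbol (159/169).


Compute (159/169) via quadratic reciprocity:
  reciprocity: (159/169) -> +(169/159)
  reduce: (10/159)
  pull out 2: (2/159) = +1  (since 159 mod 8 = 7)
  reciprocity: (5/159) -> +(159/5)
  reduce: (4/5)
  pull out 2: (2/5) = -1  (since 5 mod 8 = 5)
  pull out 2: (2/5) = -1  (since 5 mod 8 = 5)
  (1/5) = 1
Product of signs = 1

1


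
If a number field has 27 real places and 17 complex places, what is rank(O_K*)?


By Dirichlet's unit theorem:
rank = r1 + r2 - 1
= 27 + 17 - 1
= 43

43


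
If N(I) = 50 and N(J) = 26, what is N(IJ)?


N(IJ) = N(I) * N(J)
= 50 * 26
= 1300

1300


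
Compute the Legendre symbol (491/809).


p = 809 is prime, so compute (491/809) with the reciprocity algorithm (Jacobi-symbol steps: pull out 2s via (2/n), flip via reciprocity, reduce):
  reciprocity: (491/809) -> +(809/491)
  reduce: (318/491)
  pull out 2: (2/491) = -1  (since 491 mod 8 = 3)
  reciprocity: (159/491) -> -(491/159)
  reduce: (14/159)
  pull out 2: (2/159) = +1  (since 159 mod 8 = 7)
  reciprocity: (7/159) -> -(159/7)
  reduce: (5/7)
  reciprocity: (5/7) -> +(7/5)
  reduce: (2/5)
  pull out 2: (2/5) = -1  (since 5 mod 8 = 5)
  (1/5) = 1
Product of signs = 1
(491/809) = 1

1


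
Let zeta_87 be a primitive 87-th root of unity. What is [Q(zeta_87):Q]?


The degree equals Euler's totient phi(87).
87 = 3 * 29
phi(87) = 56

56


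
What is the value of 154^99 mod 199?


p = 199 is prime and the exponent is (p-1)/2 = 99, so by Euler's criterion 154^99 = (154/199) = +1 or -1 mod 199.
Compute by square-and-multiply:
  99 = 64 + 32 + 2 + 1 (binary 1100011)
  Repeated squaring mod 199: 154^1 = 154, 154^2 = 35, 154^4 = 31, 154^8 = 165, 154^16 = 161, 154^32 = 51, 154^64 = 14
  154^99 = 154^64 * 154^32 * 154^2 * 154^1 = 14 * 51 * 35 * 154 mod 199
    14 * 51 = 714 = 117 mod 199
    117 * 35 = 4095 = 115 mod 199
    115 * 154 = 17710 = 198 mod 199
  154^99 = 198 mod 199
Result 198 = p - 1 = -1 mod 199: 154 is a quadratic non-residue mod 199. As a residue in [0, p-1] the value is 198.
154^99 mod 199 = 198

198


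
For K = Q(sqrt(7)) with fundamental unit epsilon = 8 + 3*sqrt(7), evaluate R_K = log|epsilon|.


epsilon = 8 + 3*sqrt(7)
= 15.9373
R = ln(15.9373)
= 2.7687

2.7687


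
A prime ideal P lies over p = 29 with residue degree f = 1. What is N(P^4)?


N(P^a) = p^(a*f)
= 29^(4*1)
= 29^4
= 707281

707281


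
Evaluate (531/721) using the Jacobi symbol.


Compute (531/721) via quadratic reciprocity:
  reciprocity: (531/721) -> +(721/531)
  reduce: (190/531)
  pull out 2: (2/531) = -1  (since 531 mod 8 = 3)
  reciprocity: (95/531) -> -(531/95)
  reduce: (56/95)
  pull out 2: (2/95) = +1  (since 95 mod 8 = 7)
  pull out 2: (2/95) = +1  (since 95 mod 8 = 7)
  pull out 2: (2/95) = +1  (since 95 mod 8 = 7)
  reciprocity: (7/95) -> -(95/7)
  reduce: (4/7)
  pull out 2: (2/7) = +1  (since 7 mod 8 = 7)
  pull out 2: (2/7) = +1  (since 7 mod 8 = 7)
  (1/7) = 1
Product of signs = -1

-1


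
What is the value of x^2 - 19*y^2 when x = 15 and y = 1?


x^2 - d*y^2
= 15^2 - 19*1^2
= 225 - 19
= 206

206


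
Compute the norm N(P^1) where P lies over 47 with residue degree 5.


N(P^a) = p^(a*f)
= 47^(1*5)
= 47^5
= 229345007

229345007


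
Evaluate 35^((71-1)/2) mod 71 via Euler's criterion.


p = 71 is prime and the exponent is (p-1)/2 = 35, so by Euler's criterion 35^35 = (35/71) = +1 or -1 mod 71.
Compute by square-and-multiply:
  35 = 32 + 2 + 1 (binary 100011)
  Repeated squaring mod 71: 35^1 = 35, 35^2 = 18, 35^4 = 40, 35^8 = 38, 35^16 = 24, 35^32 = 8
  35^35 = 35^32 * 35^2 * 35^1 = 8 * 18 * 35 mod 71
    8 * 18 = 144 = 2 mod 71
    2 * 35 = 70 = 70 mod 71
  35^35 = 70 mod 71
Result 70 = p - 1 = -1 mod 71: 35 is a quadratic non-residue mod 71. As a residue in [0, p-1] the value is 70.
35^35 mod 71 = 70

70


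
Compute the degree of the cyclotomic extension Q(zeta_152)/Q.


The degree equals Euler's totient phi(152).
152 = 2^3 * 19
phi(152) = 72

72


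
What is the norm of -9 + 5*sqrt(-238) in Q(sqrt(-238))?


N(a + b*sqrt(d)) = a^2 - d*b^2
= (-9)^2 - (-238)*(5)^2
= 81 + 5950
= 6031

6031


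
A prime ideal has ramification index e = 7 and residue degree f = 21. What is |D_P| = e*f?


|D_P| = e * f
= 7 * 21
= 147

147


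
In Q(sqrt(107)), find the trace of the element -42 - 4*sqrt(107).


Tr(a + b*sqrt(d)) = (a + b*sqrt(d)) + (a - b*sqrt(d)) = 2a
= 2 * (-42)
= -84

-84


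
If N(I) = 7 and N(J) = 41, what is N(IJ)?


N(IJ) = N(I) * N(J)
= 7 * 41
= 287

287


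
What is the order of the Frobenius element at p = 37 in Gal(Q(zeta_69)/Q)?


The Frobenius at p in Gal(Q(zeta_n)/Q) = (Z/nZ)* is the class of p, so its order is ord_69(37), the smallest k >= 1 with 37^k = 1 mod 69.
n = 69 = 3 * 23, phi(69) = 44; the order divides phi(n).
Divisors of 44: 1, 2, 4, 11, 22, 44
Repeated squaring mod 69: 37^1 = 37, 37^2 = 58, 37^4 = 52, 37^8 = 13, 37^16 = 31, 37^32 = 64
Test divisors in increasing order:
  k=1: 37^1 = 37 mod 69
  k=2: 37^2 = 58 mod 69
  k=4: 37^4 = 52 mod 69
  k=11: 37^11 = 13 * 58 * 37 = 22 mod 69
  k=22: 37^22 = 31 * 52 * 58 = 1 mod 69  <- first divisor giving 1
Order = 22

22


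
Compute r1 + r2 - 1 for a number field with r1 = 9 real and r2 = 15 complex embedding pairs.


By Dirichlet's unit theorem:
rank = r1 + r2 - 1
= 9 + 15 - 1
= 23

23


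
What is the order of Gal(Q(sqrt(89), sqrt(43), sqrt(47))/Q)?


The 3 square roots of distinct primes are multiplicatively independent over Q,
so [K:Q] = 2^3 and Gal(K/Q) is isomorphic to (Z/2Z)^3.
|Gal| = 2^3 = 8

8


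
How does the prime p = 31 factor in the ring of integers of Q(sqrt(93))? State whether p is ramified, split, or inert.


K = Q(sqrt(93)). Since d mod 4 = 1, disc(K) = 93.
Check p | disc: 93 mod 31 = 0.
p divides disc, so p ramifies: (p) = P^2 with e=2, f=1, g=1.
Therefore p is ramified.

ramified


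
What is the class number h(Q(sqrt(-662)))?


K = Q(sqrt(-662)). d mod 4 = 2, so D = disc(K) = 4d = -2648
h(K) equals the number of primitive reduced positive-definite forms (a, b, c) = a*x^2 + b*x*y + c*y^2 with b^2 - 4ac = D,
where reduced means |b| <= a <= c, with b >= 0 whenever |b| = a or a = c, and primitive means gcd(a, b, c) = 1.
Reduced forces 3a^2 <= |D| = 2648, so 1 <= a <= 29; b must have the parity of D, and c = (b^2 - D)/(4a) must be an integer >= a.
Enumerate a = 1..29, b in [-a, a]:
  a=1: (1, 0, 662)  [1]
  a=2: (2, 0, 331)  [1]
  a=3: (3, -2, 221), (3, 2, 221)  [2]
  a=4..5: none
  a=6: (6, -4, 111), (6, 4, 111)  [2]
  a=7..8: none
  a=9: (9, -4, 74), (9, 4, 74)  [2]
  a=10: none
  a=11: (11, -6, 61), (11, 6, 61)  [2]
  a=12: none
  a=13: (13, -2, 51), (13, 2, 51)  [2]
  a=14..16: none
  a=17: (17, -2, 39), (17, 2, 39)  [2]
  a=18: (18, -4, 37), (18, 4, 37)  [2]
  a=19..21: none
  a=22: (22, -16, 33), (22, 16, 33)  [2]
  a=23..25: none
  a=26: (26, -24, 31), (26, 24, 31)  [2]
  a=27: (27, -22, 29), (27, 22, 29)  [2]
  a=28..29: none
Total reduced forms: 1 + 1 + 2 + 2 + 2 + 2 + 2 + 2 + 2 + 2 + 2 + 2 = 22
h = 22

22


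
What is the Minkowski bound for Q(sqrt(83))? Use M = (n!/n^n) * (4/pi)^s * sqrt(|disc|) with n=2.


d = 83, d mod 4 = 3, so disc(K) = 4d = 332; |disc(K)| = 332
Real quadratic field, so n = 2, s = r2 = 0, r1 = 2
M = (n!/n^n) * (4/pi)^s * sqrt(|disc(K)|) = (2!/2^2) * (4/pi)^0 * sqrt(332)
= 0.5 * 1.000000 * 18.220867
= 9.1104

9.1104


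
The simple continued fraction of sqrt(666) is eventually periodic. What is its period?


Run the CF algorithm for sqrt(666).
a_0 = floor(sqrt(666)) = 25; set m_0=0, q_0=1.
Recurrence: m' = q*a - m,  q' = (d - m'^2)/q,  a' = floor((a_0 + m')/q').
  step 1: m=25, q=41, a=1
  step 2: m=16, q=10, a=4
  step 3: m=24, q=9, a=5
  step 4: m=21, q=25, a=1
  step 5: m=4, q=26, a=1
  step 6: m=22, q=7, a=6
  step 7: m=20, q=38, a=1
  step 8: m=18, q=9, a=4
  step 9: m=18, q=38, a=1
  step 10: m=20, q=7, a=6
  step 11: m=22, q=26, a=1
  step 12: m=4, q=25, a=1
  step 13: m=21, q=9, a=5
  step 14: m=24, q=10, a=4
  step 15: m=16, q=41, a=1
  step 16: m=25, q=1, a=50
a_16 = 2*a_0 = 50, so the period closes here.
sqrt(666) = [25; 1, 4, 5, 1, 1, 6, 1, 4, 1, 6, 1, 1, 5, 4, 1, 50]
Period length = 16

16


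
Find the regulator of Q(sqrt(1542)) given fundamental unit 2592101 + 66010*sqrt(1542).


epsilon = 2592101 + 66010*sqrt(1542)
= 5.1842e+06
R = ln(5.1842e+06)
= 15.4611

15.4611


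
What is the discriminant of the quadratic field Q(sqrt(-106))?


For K = Q(sqrt(d)) with d squarefree: disc(K) = d if d = 1 mod 4, and disc(K) = 4d if d = 2 or 3 mod 4.
Here d = -106, and d mod 4 = 2.
d = 2 mod 4, not 1 (O_K = Z[sqrt(d)]), so disc(K) = 4d = 4 * (-106) = -424

-424


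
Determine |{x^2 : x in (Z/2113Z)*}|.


For prime p, the number of non-zero quadratic residues is (p-1)/2.
= (2113-1)/2
= 1056

1056


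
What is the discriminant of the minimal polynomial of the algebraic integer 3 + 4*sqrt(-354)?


The element 3 + 4*sqrt(-354) has minimal polynomial:
x^2 - 6*x + 5673
Discriminant = (-6)^2 - 4*(5673)
= 36 - 22692
= -22656

-22656


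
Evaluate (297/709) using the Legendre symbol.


p = 709 is prime, so compute (297/709) with the reciprocity algorithm (Jacobi-symbol steps: pull out 2s via (2/n), flip via reciprocity, reduce):
  reciprocity: (297/709) -> +(709/297)
  reduce: (115/297)
  reciprocity: (115/297) -> +(297/115)
  reduce: (67/115)
  reciprocity: (67/115) -> -(115/67)
  reduce: (48/67)
  pull out 2: (2/67) = -1  (since 67 mod 8 = 3)
  pull out 2: (2/67) = -1  (since 67 mod 8 = 3)
  pull out 2: (2/67) = -1  (since 67 mod 8 = 3)
  pull out 2: (2/67) = -1  (since 67 mod 8 = 3)
  reciprocity: (3/67) -> -(67/3)
  reduce: (1/3)
  (1/3) = 1
Product of signs = 1
(297/709) = 1

1


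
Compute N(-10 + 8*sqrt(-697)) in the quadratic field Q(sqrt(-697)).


N(a + b*sqrt(d)) = a^2 - d*b^2
= (-10)^2 - (-697)*(8)^2
= 100 + 44608
= 44708

44708
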